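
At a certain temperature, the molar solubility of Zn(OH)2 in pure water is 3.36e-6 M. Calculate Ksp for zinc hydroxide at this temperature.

Ksp ≈ 1.52e-16

Zn(OH)2(s) ⇌ Zn^2+ + 2 OH^-
With molar solubility s: [Zn^2+] = s, [OH^-] = 2s.
Ksp = [Zn^2+][OH^-]^2
So Ksp = s × (2s)^2 = 4s^3
With s = 3.36 × 10^-6: Ksp = 1.52 x 10^-16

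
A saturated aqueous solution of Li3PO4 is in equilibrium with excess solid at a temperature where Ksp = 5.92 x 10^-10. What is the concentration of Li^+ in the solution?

Li3PO4(s) ⇌ 3 Li^+(aq) + PO4^3-(aq)
Ksp = [Li^+]^3[PO4^3-]
If s mol/L of Li3PO4 dissolves, [Li^+] = 3s and [PO4^3-] = s.
So Ksp = (3s)^3 × s = 27s^4
Solving, s = (5.92 x 10^-10/27)^(1/4) = 2.164 × 10^-3 M
[Li^+] = 3s = 6.49 × 10^-3 M

6.49 x 10^-3 M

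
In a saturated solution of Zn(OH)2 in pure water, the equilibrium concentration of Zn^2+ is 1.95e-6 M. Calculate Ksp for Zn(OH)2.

Ksp = 2.97 × 10^-17

Zn(OH)2(s) ⇌ Zn^2+ + 2 OH^-
Stoichiometry gives [OH^-] = (2/1)[Zn^2+] = 3.900 × 10^-6 M.
Ksp = [Zn^2+][OH^-]^2
Ksp = 1.95 × 10^-6 × (3.900 × 10^-6)^2 = 2.97 × 10^-17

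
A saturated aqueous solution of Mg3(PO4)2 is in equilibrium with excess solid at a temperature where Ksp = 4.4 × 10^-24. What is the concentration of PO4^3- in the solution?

Mg3(PO4)2(s) <=> 3 Mg^2+ + 2 PO4^3-
Ksp = [Mg^2+]^3[PO4^3-]^2
Let s = molar solubility. Then [Mg^2+] = 3s and [PO4^3-] = 2s.
Ksp = (3s)^3(2s)^2 = 108s^5
Solving, s = (4.4 × 10^-24/108)^(1/5) = 8.36 x 10^-6 M
[PO4^3-] = 2s = 1.7 × 10^-5 M

[PO4^3-] ≈ 1.7 × 10^-5 M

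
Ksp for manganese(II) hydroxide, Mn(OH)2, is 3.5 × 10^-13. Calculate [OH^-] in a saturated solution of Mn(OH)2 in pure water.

Mn(OH)2(s) ⇌ Mn^2+ + 2 OH^-
Ksp = [Mn^2+][OH^-]^2
If s mol/L of Mn(OH)2 dissolves, [Mn^2+] = s and [OH^-] = 2s.
So Ksp = s × (2s)^2 = 4s^3
Solving, s = (3.5 × 10^-13/4)^(1/3) = 4.44 × 10^-5 M
[OH^-] = 2s = 8.9 x 10^-5 M

[OH^-] ≈ 8.9 x 10^-5 M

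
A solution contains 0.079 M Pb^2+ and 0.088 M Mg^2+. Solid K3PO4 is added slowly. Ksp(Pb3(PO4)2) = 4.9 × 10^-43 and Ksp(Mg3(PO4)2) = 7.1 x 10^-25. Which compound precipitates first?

Each salt begins to precipitate when Q = Ksp, i.e. when [PO4^3-] reaches its threshold.
For Pb3(PO4)2: 4.9 × 10^-43 = (0.079)^3 × [PO4^3-]^2  ⇒  [PO4^3-] = 3.2 × 10^-20 M.
For Mg3(PO4)2: 7.1 x 10^-25 = (0.088)^3 × [PO4^3-]^2  ⇒  [PO4^3-] = 3.2 × 10^-11 M.
The salt with the lower threshold [PO4^3-] precipitates first: Pb3(PO4)2.

Pb3(PO4)2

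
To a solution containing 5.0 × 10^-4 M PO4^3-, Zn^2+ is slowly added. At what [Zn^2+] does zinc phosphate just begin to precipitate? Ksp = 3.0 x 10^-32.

4.9 × 10^-9 M

Zn3(PO4)2(s) ⇌ 3 Zn^2+ + 2 PO4^3-
Ksp = [Zn^2+]^3[PO4^3-]^2
Precipitation begins when Q = Ksp. With [PO4^3-] = 5.0 × 10^-4 M:
3.0 x 10^-32 = (5.0 × 10^-4)^2 × [Zn^2+]^3
[Zn^2+] = (3.0 x 10^-32 / 2.50 × 10^-7)^(1/3) = 4.9 × 10^-9 M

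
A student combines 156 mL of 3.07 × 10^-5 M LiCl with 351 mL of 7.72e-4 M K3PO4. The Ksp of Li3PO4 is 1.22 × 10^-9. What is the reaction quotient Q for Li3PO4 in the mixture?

Q ≈ 4.50e-19

Total volume = 156 + 351 = 507 mL.
[Li^+] = 3.07 × 10^-5 × (156/507) = 9.446 × 10^-6 M
[PO4^3-] = 7.72 x 10^-4 × (351/507) = 5.345 × 10^-4 M
Li3PO4(s) ⇌ 3 Li^+(aq) + PO4^3-(aq), so Q = [Li^+]^3[PO4^3-]
Q = (9.446 x 10^-6)^3(5.345 × 10^-4) = 4.50 × 10^-19
Q < Ksp, so no precipitate of Li3PO4 forms.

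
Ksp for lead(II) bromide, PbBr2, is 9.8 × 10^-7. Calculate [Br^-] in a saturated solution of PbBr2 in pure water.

1.3 x 10^-2 M

PbBr2(s) <=> Pb^2+ + 2 Br^-
Ksp = [Pb^2+][Br^-]^2
Let s = molar solubility. Then [Pb^2+] = s and [Br^-] = 2s.
So Ksp = s × (2s)^2 = 4s^3
s^3 = 9.8 × 10^-7 / 4, so s = 6.26 x 10^-3 M
[Br^-] = 2s = 1.3 x 10^-2 M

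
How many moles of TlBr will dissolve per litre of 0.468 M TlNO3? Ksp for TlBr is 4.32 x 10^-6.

s ≈ 9.23 x 10^-6 M

TlBr(s) <=> Tl^+ + Br^-
Ksp = [Tl^+][Br^-]
If s mol/L dissolves here, [Tl^+] = 0.468 + s ≈ 0.468, [Br^-] = s (Ksp is small, so little additional dissolves).
Ksp ≈ 0.468 × s
s = 9.23 × 10^-6 M
Check: s = 9.2 x 10^-6 ≪ 0.468, so the approximation is valid.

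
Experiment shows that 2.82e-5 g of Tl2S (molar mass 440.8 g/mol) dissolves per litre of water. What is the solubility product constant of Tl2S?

Molar solubility s = (2.82 x 10^-5 g/L) / (440.8 g/mol) = 6.397 × 10^-8 M.
Tl2S(s) ⇌ 2 Tl^+(aq) + S^2-(aq)
Let s = molar solubility. Then [Tl^+] = 2s and [S^2-] = s.
Ksp = [Tl^+]^2[S^2-]
Ksp = (2s)^2s = 4s^3
Ksp = 4 × (6.397 x 10^-8)^3 = 1.05 × 10^-21

1.05e-21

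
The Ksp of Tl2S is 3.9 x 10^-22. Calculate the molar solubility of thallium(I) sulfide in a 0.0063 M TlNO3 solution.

s ≈ 9.8 × 10^-18 M

Tl2S(s) ⇌ 2 Tl^+(aq) + S^2-(aq)
Ksp = [Tl^+]^2[S^2-]
Let s be the molar solubility in this solution. [Tl^+] = 0.0063 + 2s ≈ 0.0063, [S^2-] = s (Ksp is small, so little additional dissolves).
Ksp ≈ (0.0063)^2 × s
s = 9.8 × 10^-18 M
Check: 2s = 2.0 × 10^-17 ≪ 0.0063, so the approximation is valid.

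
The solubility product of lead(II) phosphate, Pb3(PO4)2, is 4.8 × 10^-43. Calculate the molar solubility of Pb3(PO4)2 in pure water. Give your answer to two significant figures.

s ≈ 1.3 x 10^-9 M

Pb3(PO4)2(s) ⇌ 3 Pb^2+(aq) + 2 PO4^3-(aq)
Ksp = [Pb^2+]^3[PO4^3-]^2
For each mole of Pb3(PO4)2 that dissolves: [Pb^2+] = 3s, [PO4^3-] = 2s.
Ksp = (3s)^3(2s)^2 = 108s^5
s^5 = 4.8 × 10^-43 / 108, so s = 1.3 × 10^-9 M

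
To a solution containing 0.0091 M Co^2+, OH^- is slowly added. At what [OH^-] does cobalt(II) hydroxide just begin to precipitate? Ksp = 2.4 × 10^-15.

Co(OH)2(s) ⇌ Co^2+(aq) + 2 OH^-(aq)
Ksp = [Co^2+][OH^-]^2
Precipitation begins when Q = Ksp. With [Co^2+] = 0.0091 M:
2.4 × 10^-15 = (0.0091) × [OH^-]^2
[OH^-] = (2.4 × 10^-15 / 9.1 × 10^-3)^(1/2) = 5.1 x 10^-7 M

5.1 × 10^-7 M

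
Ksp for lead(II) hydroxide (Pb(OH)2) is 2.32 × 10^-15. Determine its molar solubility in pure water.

Pb(OH)2(s) ⇌ Pb^2+(aq) + 2 OH^-(aq)
Ksp = [Pb^2+][OH^-]^2
For each mole of Pb(OH)2 that dissolves: [Pb^2+] = s, [OH^-] = 2s.
Ksp = s(2s)^2 = 4s^3
s^3 = 2.32 × 10^-15 / 4, so s = 8.34 x 10^-6 M

s ≈ 8.34e-6 M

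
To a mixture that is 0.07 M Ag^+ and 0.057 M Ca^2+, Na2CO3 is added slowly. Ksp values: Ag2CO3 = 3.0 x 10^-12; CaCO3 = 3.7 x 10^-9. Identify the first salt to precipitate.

Ag2CO3

Precipitation of each salt starts when its ion product equals its Ksp.
For Ag2CO3: 3.0 x 10^-12 = (0.07)^2 × [CO3^2-]  ⇒  [CO3^2-] = 6.1 × 10^-10 M.
For CaCO3: 3.7 x 10^-9 = 0.057 × [CO3^2-]  ⇒  [CO3^2-] = 6.5 × 10^-8 M.
The salt with the lower threshold [CO3^2-] precipitates first: Ag2CO3.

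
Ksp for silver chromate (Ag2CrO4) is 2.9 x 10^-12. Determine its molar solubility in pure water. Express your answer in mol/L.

Ag2CrO4(s) <=> 2 Ag^+ + CrO4^2-
Ksp = [Ag^+]^2[CrO4^2-]
For each mole of Ag2CrO4 that dissolves: [Ag^+] = 2s, [CrO4^2-] = s.
So Ksp = (2s)^2 × s = 4s^3
Solving, s = (2.9 x 10^-12/4)^(1/3) = 9.0 × 10^-5 M

s ≈ 9.0 x 10^-5 M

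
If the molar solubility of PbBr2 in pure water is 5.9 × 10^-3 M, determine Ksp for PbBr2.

Ksp = 8.2e-7

PbBr2(s) <=> Pb^2+ + 2 Br^-
Let s = molar solubility. Then [Pb^2+] = s and [Br^-] = 2s.
Ksp = [Pb^2+][Br^-]^2
So Ksp = s × (2s)^2 = 4s^3
Ksp = 4 × (5.9 × 10^-3)^3 = 8.2 × 10^-7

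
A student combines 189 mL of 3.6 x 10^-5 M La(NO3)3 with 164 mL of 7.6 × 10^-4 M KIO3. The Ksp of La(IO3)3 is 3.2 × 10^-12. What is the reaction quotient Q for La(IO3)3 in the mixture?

8.5 × 10^-16

Total volume = 189 + 164 = 353 mL.
[La^3+] = 3.6 x 10^-5 × (189/353) = 1.93 × 10^-5 M
[IO3^-] = 7.6 x 10^-4 × (164/353) = 3.53 × 10^-4 M
La(IO3)3(s) <=> La^3+ + 3 IO3^-, so Q = [La^3+][IO3^-]^3
Q = (1.93 x 10^-5)(3.53 × 10^-4)^3 = 8.5 × 10^-16
Q < Ksp, so no precipitate of La(IO3)3 forms.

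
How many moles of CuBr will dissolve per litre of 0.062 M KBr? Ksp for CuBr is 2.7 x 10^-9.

CuBr(s) ⇌ Cu^+ + Br^-
Ksp = [Cu^+][Br^-]
Let s be the molar solubility in this solution. [Cu^+] = s, [Br^-] = 0.062 + s ≈ 0.062 (Ksp is small, so little additional dissolves).
Ksp ≈ s × 0.062
s = 4.4 x 10^-8 M
Check: s = 4.4 × 10^-8 ≪ 0.062, so the approximation is valid.

s = 4.4 × 10^-8 M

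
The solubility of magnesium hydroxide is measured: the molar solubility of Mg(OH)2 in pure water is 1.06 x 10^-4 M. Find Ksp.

Mg(OH)2(s) ⇌ Mg^2+(aq) + 2 OH^-(aq)
For each mole of Mg(OH)2 that dissolves: [Mg^2+] = s, [OH^-] = 2s.
Ksp = [Mg^2+][OH^-]^2
Ksp = s(2s)^2 = 4s^3
Ksp = 4 × (1.06 x 10^-4)^3 = 4.76 × 10^-12

4.76 × 10^-12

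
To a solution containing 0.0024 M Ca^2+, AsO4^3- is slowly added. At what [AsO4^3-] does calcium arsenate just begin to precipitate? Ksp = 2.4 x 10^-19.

4.2 × 10^-6 M

Ca3(AsO4)2(s) <=> 3 Ca^2+(aq) + 2 AsO4^3-(aq)
Ksp = [Ca^2+]^3[AsO4^3-]^2
Precipitation begins when Q = Ksp. With [Ca^2+] = 0.0024 M:
2.4 x 10^-19 = (0.0024)^3 × [AsO4^3-]^2
[AsO4^3-] = (2.4 x 10^-19 / 1.38 × 10^-8)^(1/2) = 4.2 × 10^-6 M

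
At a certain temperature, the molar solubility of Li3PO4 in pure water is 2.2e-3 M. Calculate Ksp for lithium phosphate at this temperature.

Li3PO4(s) ⇌ 3 Li^+(aq) + PO4^3-(aq)
Let s = molar solubility. Then [Li^+] = 3s and [PO4^3-] = s.
Ksp = [Li^+]^3[PO4^3-]
So Ksp = (3s)^3 × s = 27s^4
With s = 2.2 × 10^-3: Ksp = 6.3 × 10^-10

Ksp = 6.3 x 10^-10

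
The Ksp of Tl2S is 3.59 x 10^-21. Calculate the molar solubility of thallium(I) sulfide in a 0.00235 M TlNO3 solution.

Tl2S(s) ⇌ 2 Tl^+ + S^2-
Ksp = [Tl^+]^2[S^2-]
Let s = moles of Tl2S that dissolve per litre. [Tl^+] = 0.00235 + 2s ≈ 0.00235, [S^2-] = s (Ksp is small, so little additional dissolves).
Ksp ≈ (0.00235)^2 × s
s = 6.50 × 10^-16 M
Check: 2s = 1.3 × 10^-15 ≪ 0.00235, so the approximation is valid.

s = 6.50 x 10^-16 M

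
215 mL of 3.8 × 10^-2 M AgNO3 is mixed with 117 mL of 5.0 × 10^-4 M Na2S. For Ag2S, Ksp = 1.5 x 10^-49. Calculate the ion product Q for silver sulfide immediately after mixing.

Q ≈ 1.1 × 10^-7

Total volume = 215 + 117 = 332 mL.
[Ag^+] = 3.8 x 10^-2 × (215/332) = 2.46 × 10^-2 M
[S^2-] = 5.0 × 10^-4 × (117/332) = 1.76 x 10^-4 M
Ag2S(s) <=> 2 Ag^+(aq) + S^2-(aq), so Q = [Ag^+]^2[S^2-]
Q = (2.46 × 10^-2)^2(1.76 x 10^-4) = 1.1 × 10^-7
Q > Ksp, so Ag2S will precipitate.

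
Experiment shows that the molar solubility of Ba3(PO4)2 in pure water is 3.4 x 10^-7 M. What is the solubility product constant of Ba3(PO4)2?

Ba3(PO4)2(s) ⇌ 3 Ba^2+ + 2 PO4^3-
Let s = molar solubility. Then [Ba^2+] = 3s and [PO4^3-] = 2s.
Ksp = [Ba^2+]^3[PO4^3-]^2
So Ksp = (3s)^3 × (2s)^2 = 108s^5
Ksp = 108 × (3.4 × 10^-7)^5 = 4.9 × 10^-31

Ksp = 4.9e-31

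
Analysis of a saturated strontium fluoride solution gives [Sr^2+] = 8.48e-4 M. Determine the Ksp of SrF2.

2.44e-9

SrF2(s) ⇌ Sr^2+ + 2 F^-
Stoichiometry gives [F^-] = (2/1)[Sr^2+] = 1.696 × 10^-3 M.
Ksp = [Sr^2+][F^-]^2
Ksp = 8.48 × 10^-4 × (1.696 × 10^-3)^2 = 2.44 × 10^-9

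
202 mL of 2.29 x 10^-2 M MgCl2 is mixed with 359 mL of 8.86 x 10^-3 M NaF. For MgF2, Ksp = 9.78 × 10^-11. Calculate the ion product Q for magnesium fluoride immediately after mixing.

Total volume = 202 + 359 = 561 mL.
[Mg^2+] = 2.29 × 10^-2 × (202/561) = 8.246 x 10^-3 M
[F^-] = 8.86 × 10^-3 × (359/561) = 5.670 × 10^-3 M
MgF2(s) <=> Mg^2+(aq) + 2 F^-(aq), so Q = [Mg^2+][F^-]^2
Q = (8.246 × 10^-3)(5.670 × 10^-3)^2 = 2.65 × 10^-7
Q > Ksp, so MgF2 will precipitate.

Q ≈ 2.65 x 10^-7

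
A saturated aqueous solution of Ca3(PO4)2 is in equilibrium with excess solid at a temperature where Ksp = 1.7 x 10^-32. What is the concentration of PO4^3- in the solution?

Ca3(PO4)2(s) ⇌ 3 Ca^2+ + 2 PO4^3-
Ksp = [Ca^2+]^3[PO4^3-]^2
If s mol/L of Ca3(PO4)2 dissolves, [Ca^2+] = 3s and [PO4^3-] = 2s.
Ksp = (3s)^3(2s)^2 = 108s^5
s^5 = 1.7 x 10^-32 / 108, so s = 1.74 × 10^-7 M
[PO4^3-] = 2s = 3.5 x 10^-7 M

[PO4^3-] = 3.5e-7 M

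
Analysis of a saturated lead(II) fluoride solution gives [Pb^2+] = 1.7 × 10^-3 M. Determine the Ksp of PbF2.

PbF2(s) <=> Pb^2+(aq) + 2 F^-(aq)
Stoichiometry gives [F^-] = (2/1)[Pb^2+] = 3.40 x 10^-3 M.
Ksp = [Pb^2+][F^-]^2
Ksp = 1.7 × 10^-3 × (3.40 × 10^-3)^2 = 2.0 x 10^-8

2.0 × 10^-8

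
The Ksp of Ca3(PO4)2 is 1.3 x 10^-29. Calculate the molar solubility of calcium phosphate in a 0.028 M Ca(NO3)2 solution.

3.8 x 10^-13 M

Ca3(PO4)2(s) ⇌ 3 Ca^2+ + 2 PO4^3-
Ksp = [Ca^2+]^3[PO4^3-]^2
Let s = moles of Ca3(PO4)2 that dissolve per litre. [Ca^2+] = 0.028 + 3s ≈ 0.028, [PO4^3-] = 2s (since Ca^2+ from Ca(NO3)2 dominates).
Ksp ≈ (0.028)^3 × (2s)^2
s = 3.8 × 10^-13 M
Check: 3s = 1.2 x 10^-12 ≪ 0.028, so the approximation is valid.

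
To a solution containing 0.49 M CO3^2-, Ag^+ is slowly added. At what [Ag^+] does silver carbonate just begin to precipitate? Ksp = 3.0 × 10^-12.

[Ag^+] = 2.5 × 10^-6 M

Ag2CO3(s) ⇌ 2 Ag^+(aq) + CO3^2-(aq)
Ksp = [Ag^+]^2[CO3^2-]
Precipitation begins when Q = Ksp. With [CO3^2-] = 0.49 M:
3.0 × 10^-12 = (0.49) × [Ag^+]^2
[Ag^+] = (3.0 × 10^-12 / 4.9 × 10^-1)^(1/2) = 2.5 × 10^-6 M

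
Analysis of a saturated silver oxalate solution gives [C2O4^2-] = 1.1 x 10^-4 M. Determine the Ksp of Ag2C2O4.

Ag2C2O4(s) <=> 2 Ag^+(aq) + C2O4^2-(aq)
Stoichiometry gives [Ag^+] = (2/1)[C2O4^2-] = 2.20 × 10^-4 M.
Ksp = [Ag^+]^2[C2O4^2-]
Ksp = (2.20 x 10^-4)^2 × 1.1 x 10^-4 = 5.3 x 10^-12

Ksp = 5.3 x 10^-12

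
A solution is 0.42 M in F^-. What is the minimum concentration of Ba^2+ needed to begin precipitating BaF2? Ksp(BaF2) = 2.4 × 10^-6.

1.4 × 10^-5 M

BaF2(s) <=> Ba^2+(aq) + 2 F^-(aq)
Ksp = [Ba^2+][F^-]^2
Precipitation begins when Q = Ksp. With [F^-] = 0.42 M:
2.4 × 10^-6 = (0.42)^2 × [Ba^2+]
[Ba^2+] = (2.4 × 10^-6 / 1.76 x 10^-1) = 1.4 x 10^-5 M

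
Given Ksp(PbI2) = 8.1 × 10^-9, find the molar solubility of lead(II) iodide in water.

PbI2(s) ⇌ Pb^2+(aq) + 2 I^-(aq)
Ksp = [Pb^2+][I^-]^2
For each mole of PbI2 that dissolves: [Pb^2+] = s, [I^-] = 2s.
Ksp = s(2s)^2 = 4s^3
s^3 = 8.1 × 10^-9 / 4, so s = 1.3 x 10^-3 M

1.3 × 10^-3 M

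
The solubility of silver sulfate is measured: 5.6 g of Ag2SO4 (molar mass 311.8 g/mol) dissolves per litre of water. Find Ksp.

Molar solubility s = (5.6 g/L) / (311.8 g/mol) = 1.80 × 10^-2 M.
Ag2SO4(s) <=> 2 Ag^+(aq) + SO4^2-(aq)
If s mol/L of Ag2SO4 dissolves, [Ag^+] = 2s and [SO4^2-] = s.
Ksp = [Ag^+]^2[SO4^2-]
So Ksp = (2s)^2 × s = 4s^3
Ksp = 4 × (1.80 x 10^-2)^3 = 2.3 × 10^-5

Ksp = 2.3e-5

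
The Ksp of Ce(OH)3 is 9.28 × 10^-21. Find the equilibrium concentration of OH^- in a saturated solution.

[OH^-] ≈ 1.29 x 10^-5 M

Ce(OH)3(s) ⇌ Ce^3+(aq) + 3 OH^-(aq)
Ksp = [Ce^3+][OH^-]^3
Let s = molar solubility. Then [Ce^3+] = s and [OH^-] = 3s.
Ksp = s(3s)^3 = 27s^4
s^4 = 9.28 × 10^-21 / 27, so s = 4.306 × 10^-6 M
[OH^-] = 3s = 1.29 × 10^-5 M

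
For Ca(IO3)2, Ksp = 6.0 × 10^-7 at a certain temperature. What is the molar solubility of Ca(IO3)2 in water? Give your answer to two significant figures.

5.3 × 10^-3 M

Ca(IO3)2(s) ⇌ Ca^2+(aq) + 2 IO3^-(aq)
Ksp = [Ca^2+][IO3^-]^2
For each mole of Ca(IO3)2 that dissolves: [Ca^2+] = s, [IO3^-] = 2s.
Ksp = s(2s)^2 = 4s^3
s = (6.0 × 10^-7 / 4)^(1/3) = 5.3 × 10^-3 M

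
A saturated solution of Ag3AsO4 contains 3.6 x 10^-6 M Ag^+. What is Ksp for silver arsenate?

Ag3AsO4(s) <=> 3 Ag^+ + AsO4^3-
Stoichiometry gives [AsO4^3-] = (1/3)[Ag^+] = 1.20 × 10^-6 M.
Ksp = [Ag^+]^3[AsO4^3-]
Ksp = (3.6 × 10^-6)^3 × 1.20 × 10^-6 = 5.6 x 10^-23

Ksp = 5.6 × 10^-23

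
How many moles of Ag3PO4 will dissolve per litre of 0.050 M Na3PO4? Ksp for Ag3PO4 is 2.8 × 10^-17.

Ag3PO4(s) <=> 3 Ag^+ + PO4^3-
Ksp = [Ag^+]^3[PO4^3-]
Let s be the molar solubility in this solution. [Ag^+] = 3s, [PO4^3-] = 0.050 + s ≈ 0.050 (since PO4^3- from Na3PO4 dominates).
Ksp ≈ (3s)^3 × 0.050
s = 2.7 × 10^-6 M
Check: s = 2.7 × 10^-6 ≪ 0.050, so the approximation is valid.

2.7 x 10^-6 M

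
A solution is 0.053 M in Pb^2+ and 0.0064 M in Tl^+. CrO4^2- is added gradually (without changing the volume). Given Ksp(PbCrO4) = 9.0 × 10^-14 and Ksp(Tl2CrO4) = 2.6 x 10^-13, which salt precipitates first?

Precipitation of each salt starts when its ion product equals its Ksp.
For PbCrO4: 9.0 × 10^-14 = 0.053 × [CrO4^2-]  ⇒  [CrO4^2-] = 1.7 × 10^-12 M.
For Tl2CrO4: 2.6 x 10^-13 = (0.0064)^2 × [CrO4^2-]  ⇒  [CrO4^2-] = 6.3 × 10^-9 M.
The salt with the lower threshold [CrO4^2-] precipitates first: PbCrO4.

PbCrO4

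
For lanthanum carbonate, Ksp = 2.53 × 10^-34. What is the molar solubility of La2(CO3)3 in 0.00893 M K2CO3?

s ≈ 9.42e-15 M

La2(CO3)3(s) ⇌ 2 La^3+ + 3 CO3^2-
Ksp = [La^3+]^2[CO3^2-]^3
Let s = moles of La2(CO3)3 that dissolve per litre. [La^3+] = 2s, [CO3^2-] = 0.00893 + 3s ≈ 0.00893 (since CO3^2- from K2CO3 dominates).
Ksp ≈ (2s)^2 × (0.00893)^3
s = 9.42 x 10^-15 M
Check: 3s = 2.8 x 10^-14 ≪ 0.00893, so the approximation is valid.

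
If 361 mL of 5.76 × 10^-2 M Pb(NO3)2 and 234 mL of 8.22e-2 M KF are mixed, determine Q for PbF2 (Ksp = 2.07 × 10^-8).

Total volume = 361 + 234 = 595 mL.
[Pb^2+] = 5.76 × 10^-2 × (361/595) = 3.495 × 10^-2 M
[F^-] = 8.22 x 10^-2 × (234/595) = 3.233 × 10^-2 M
PbF2(s) ⇌ Pb^2+ + 2 F^-, so Q = [Pb^2+][F^-]^2
Q = (3.495 x 10^-2)(3.233 x 10^-2)^2 = 3.65 × 10^-5
Q > Ksp, so PbF2 will precipitate.

3.65 × 10^-5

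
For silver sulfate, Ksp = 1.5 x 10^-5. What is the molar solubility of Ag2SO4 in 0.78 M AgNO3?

s = 2.5 × 10^-5 M

Ag2SO4(s) <=> 2 Ag^+ + SO4^2-
Ksp = [Ag^+]^2[SO4^2-]
Let s = moles of Ag2SO4 that dissolve per litre. [Ag^+] = 0.78 + 2s ≈ 0.78, [SO4^2-] = s (Ksp is small, so little additional dissolves).
Ksp ≈ (0.78)^2 × s
s = 2.5 x 10^-5 M
Check: 2s = 4.9 × 10^-5 ≪ 0.78, so the approximation is valid.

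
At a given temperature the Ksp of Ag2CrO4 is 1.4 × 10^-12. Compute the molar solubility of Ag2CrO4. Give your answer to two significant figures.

7.0 × 10^-5 M

Ag2CrO4(s) <=> 2 Ag^+(aq) + CrO4^2-(aq)
Ksp = [Ag^+]^2[CrO4^2-]
For each mole of Ag2CrO4 that dissolves: [Ag^+] = 2s, [CrO4^2-] = s.
Ksp = (2s)^2s = 4s^3
s^3 = 1.4 × 10^-12 / 4, so s = 7.0 × 10^-5 M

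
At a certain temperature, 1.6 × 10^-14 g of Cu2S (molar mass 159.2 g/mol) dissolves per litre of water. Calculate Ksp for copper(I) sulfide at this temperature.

Ksp = 4.1e-48

Molar solubility s = (1.6 x 10^-14 g/L) / (159.2 g/mol) = 1.01 x 10^-16 M.
Cu2S(s) ⇌ 2 Cu^+(aq) + S^2-(aq)
For each mole of Cu2S that dissolves: [Cu^+] = 2s, [S^2-] = s.
Ksp = [Cu^+]^2[S^2-]
Ksp = (2s)^2s = 4s^3
With s = 1.01 x 10^-16: Ksp = 4.1 x 10^-48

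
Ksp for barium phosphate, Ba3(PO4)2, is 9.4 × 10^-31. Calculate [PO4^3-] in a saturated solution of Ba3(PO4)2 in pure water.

Ba3(PO4)2(s) ⇌ 3 Ba^2+(aq) + 2 PO4^3-(aq)
Ksp = [Ba^2+]^3[PO4^3-]^2
If s mol/L of Ba3(PO4)2 dissolves, [Ba^2+] = 3s and [PO4^3-] = 2s.
So Ksp = (3s)^3 × (2s)^2 = 108s^5
s^5 = 9.4 × 10^-31 / 108, so s = 3.87 × 10^-7 M
[PO4^3-] = 2s = 7.7 x 10^-7 M

[PO4^3-] ≈ 7.7 × 10^-7 M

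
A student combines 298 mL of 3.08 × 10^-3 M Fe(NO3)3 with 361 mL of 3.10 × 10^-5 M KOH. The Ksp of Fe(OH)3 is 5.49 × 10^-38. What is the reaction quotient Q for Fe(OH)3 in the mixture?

Total volume = 298 + 361 = 659 mL.
[Fe^3+] = 3.08 × 10^-3 × (298/659) = 1.393 × 10^-3 M
[OH^-] = 3.10 × 10^-5 × (361/659) = 1.698 x 10^-5 M
Fe(OH)3(s) <=> Fe^3+ + 3 OH^-, so Q = [Fe^3+][OH^-]^3
Q = (1.393 × 10^-3)(1.698 × 10^-5)^3 = 6.82 × 10^-18
Q > Ksp, so Fe(OH)3 will precipitate.

Q = 6.82 × 10^-18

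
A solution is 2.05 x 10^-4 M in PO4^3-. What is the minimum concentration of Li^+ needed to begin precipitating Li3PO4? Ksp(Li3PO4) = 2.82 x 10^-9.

Li3PO4(s) ⇌ 3 Li^+(aq) + PO4^3-(aq)
Ksp = [Li^+]^3[PO4^3-]
Precipitation begins when Q = Ksp. With [PO4^3-] = 2.05 x 10^-4 M:
2.82 x 10^-9 = (2.05 x 10^-4) × [Li^+]^3
[Li^+] = (2.82 x 10^-9 / 2.05 × 10^-4)^(1/3) = 2.40 × 10^-2 M

[Li^+] = 0.0240 M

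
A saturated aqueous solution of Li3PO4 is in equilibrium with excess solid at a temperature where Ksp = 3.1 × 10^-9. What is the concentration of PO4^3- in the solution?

Li3PO4(s) ⇌ 3 Li^+(aq) + PO4^3-(aq)
Ksp = [Li^+]^3[PO4^3-]
If s mol/L of Li3PO4 dissolves, [Li^+] = 3s and [PO4^3-] = s.
So Ksp = (3s)^3 × s = 27s^4
Solving, s = (3.1 × 10^-9/27)^(1/4) = 3.27 × 10^-3 M
[PO4^3-] = s = 3.3 x 10^-3 M

[PO4^3-] = 3.3 x 10^-3 M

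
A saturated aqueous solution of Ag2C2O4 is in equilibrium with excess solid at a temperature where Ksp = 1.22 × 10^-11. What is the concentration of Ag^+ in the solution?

2.90 x 10^-4 M

Ag2C2O4(s) ⇌ 2 Ag^+(aq) + C2O4^2-(aq)
Ksp = [Ag^+]^2[C2O4^2-]
Let s = molar solubility. Then [Ag^+] = 2s and [C2O4^2-] = s.
Ksp = (2s)^2s = 4s^3
s^3 = 1.22 × 10^-11 / 4, so s = 1.450 × 10^-4 M
[Ag^+] = 2s = 2.90 × 10^-4 M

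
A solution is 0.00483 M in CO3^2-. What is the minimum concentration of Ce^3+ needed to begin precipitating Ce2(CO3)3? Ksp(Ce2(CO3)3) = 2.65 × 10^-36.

[Ce^3+] ≈ 4.85 × 10^-15 M

Ce2(CO3)3(s) <=> 2 Ce^3+ + 3 CO3^2-
Ksp = [Ce^3+]^2[CO3^2-]^3
Precipitation begins when Q = Ksp. With [CO3^2-] = 0.00483 M:
2.65 × 10^-36 = (0.00483)^3 × [Ce^3+]^2
[Ce^3+] = (2.65 × 10^-36 / 1.127 × 10^-7)^(1/2) = 4.85 × 10^-15 M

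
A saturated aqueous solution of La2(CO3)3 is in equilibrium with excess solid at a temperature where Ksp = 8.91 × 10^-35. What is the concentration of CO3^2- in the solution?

La2(CO3)3(s) ⇌ 2 La^3+(aq) + 3 CO3^2-(aq)
Ksp = [La^3+]^2[CO3^2-]^3
For each mole of La2(CO3)3 that dissolves: [La^3+] = 2s, [CO3^2-] = 3s.
Ksp = (2s)^2(3s)^3 = 108s^5
Solving, s = (8.91 × 10^-35/108)^(1/5) = 6.071 x 10^-8 M
[CO3^2-] = 3s = 1.82 × 10^-7 M

1.82 × 10^-7 M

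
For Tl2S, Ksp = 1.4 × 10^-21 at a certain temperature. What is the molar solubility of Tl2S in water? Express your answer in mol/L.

s ≈ 7.0 x 10^-8 M

Tl2S(s) ⇌ 2 Tl^+(aq) + S^2-(aq)
Ksp = [Tl^+]^2[S^2-]
If s mol/L of Tl2S dissolves, [Tl^+] = 2s and [S^2-] = s.
Substituting: Ksp = (2s)^2s = 4s^3
Solving, s = (1.4 × 10^-21/4)^(1/3) = 7.0 x 10^-8 M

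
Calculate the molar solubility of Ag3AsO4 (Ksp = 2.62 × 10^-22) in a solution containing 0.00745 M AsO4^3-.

s = 1.09 x 10^-7 M

Ag3AsO4(s) ⇌ 3 Ag^+(aq) + AsO4^3-(aq)
Ksp = [Ag^+]^3[AsO4^3-]
Let s = moles of Ag3AsO4 that dissolve per litre. [Ag^+] = 3s, [AsO4^3-] = 0.00745 + s ≈ 0.00745 (Ksp is small, so little additional dissolves).
Ksp ≈ (3s)^3 × 0.00745
s = 1.09 × 10^-7 M
Check: s = 1.1 x 10^-7 ≪ 0.00745, so the approximation is valid.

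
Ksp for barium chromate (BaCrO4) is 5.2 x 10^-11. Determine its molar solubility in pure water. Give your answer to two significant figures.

s = 7.2 x 10^-6 M

BaCrO4(s) <=> Ba^2+ + CrO4^2-
Ksp = [Ba^2+][CrO4^2-]
For each mole of BaCrO4 that dissolves: [Ba^2+] = s, [CrO4^2-] = s.
Ksp = (s)(s) = s^2
s = (5.2 x 10^-11)^(1/2) = 7.2 × 10^-6 M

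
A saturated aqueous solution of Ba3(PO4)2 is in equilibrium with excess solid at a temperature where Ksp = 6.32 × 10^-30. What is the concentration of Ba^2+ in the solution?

Ba3(PO4)2(s) <=> 3 Ba^2+ + 2 PO4^3-
Ksp = [Ba^2+]^3[PO4^3-]^2
For each mole of Ba3(PO4)2 that dissolves: [Ba^2+] = 3s, [PO4^3-] = 2s.
So Ksp = (3s)^3 × (2s)^2 = 108s^5
Solving, s = (6.32 × 10^-30/108)^(1/5) = 5.668 x 10^-7 M
[Ba^2+] = 3s = 1.70 × 10^-6 M

1.70 × 10^-6 M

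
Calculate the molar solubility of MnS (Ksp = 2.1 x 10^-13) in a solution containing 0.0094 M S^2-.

2.2e-11 M

MnS(s) ⇌ Mn^2+ + S^2-
Ksp = [Mn^2+][S^2-]
If s mol/L dissolves here, [Mn^2+] = s, [S^2-] = 0.0094 + s ≈ 0.0094 (since the S^2- already present dominates).
Ksp ≈ s × 0.0094
s = 2.2 × 10^-11 M
Check: s = 2.2 × 10^-11 ≪ 0.0094, so the approximation is valid.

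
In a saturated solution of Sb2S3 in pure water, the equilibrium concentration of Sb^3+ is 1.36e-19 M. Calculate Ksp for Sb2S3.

Ksp ≈ 1.57 x 10^-94

Sb2S3(s) ⇌ 2 Sb^3+(aq) + 3 S^2-(aq)
Stoichiometry gives [S^2-] = (3/2)[Sb^3+] = 2.040 x 10^-19 M.
Ksp = [Sb^3+]^2[S^2-]^3
Ksp = (1.36 x 10^-19)^2 × (2.040 x 10^-19)^3 = 1.57 × 10^-94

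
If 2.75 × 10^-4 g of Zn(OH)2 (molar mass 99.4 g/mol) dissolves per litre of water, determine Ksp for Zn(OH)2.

Molar solubility s = (2.75 × 10^-4 g/L) / (99.4 g/mol) = 2.767 × 10^-6 M.
Zn(OH)2(s) <=> Zn^2+(aq) + 2 OH^-(aq)
With molar solubility s: [Zn^2+] = s, [OH^-] = 2s.
Ksp = [Zn^2+][OH^-]^2
Ksp = s(2s)^2 = 4s^3
Ksp = 4 × (2.767 × 10^-6)^3 = 8.47 × 10^-17

8.47 × 10^-17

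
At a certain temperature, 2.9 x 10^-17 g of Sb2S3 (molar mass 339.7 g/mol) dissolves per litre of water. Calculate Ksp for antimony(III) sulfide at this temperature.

Ksp ≈ 4.9 × 10^-94

Molar solubility s = (2.9 × 10^-17 g/L) / (339.7 g/mol) = 8.54 × 10^-20 M.
Sb2S3(s) ⇌ 2 Sb^3+(aq) + 3 S^2-(aq)
For each mole of Sb2S3 that dissolves: [Sb^3+] = 2s, [S^2-] = 3s.
Ksp = [Sb^3+]^2[S^2-]^3
So Ksp = (2s)^2 × (3s)^3 = 108s^5
Ksp = 108 × (8.54 x 10^-20)^5 = 4.9 × 10^-94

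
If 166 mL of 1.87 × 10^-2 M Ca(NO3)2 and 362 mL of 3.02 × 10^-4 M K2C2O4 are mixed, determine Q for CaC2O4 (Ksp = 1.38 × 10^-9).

Q ≈ 1.22 × 10^-6

Total volume = 166 + 362 = 528 mL.
[Ca^2+] = 1.87 × 10^-2 × (166/528) = 5.879 × 10^-3 M
[C2O4^2-] = 3.02 x 10^-4 × (362/528) = 2.071 x 10^-4 M
CaC2O4(s) <=> Ca^2+ + C2O4^2-, so Q = [Ca^2+][C2O4^2-]
Q = (5.879 x 10^-3)(2.071 × 10^-4) = 1.22 x 10^-6
Q > Ksp, so CaC2O4 will precipitate.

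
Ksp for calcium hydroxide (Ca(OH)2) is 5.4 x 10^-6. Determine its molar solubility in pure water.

s = 1.1 × 10^-2 M

Ca(OH)2(s) ⇌ Ca^2+ + 2 OH^-
Ksp = [Ca^2+][OH^-]^2
If s mol/L of Ca(OH)2 dissolves, [Ca^2+] = s and [OH^-] = 2s.
Substituting: Ksp = s(2s)^2 = 4s^3
s = (5.4 x 10^-6 / 4)^(1/3) = 1.1 × 10^-2 M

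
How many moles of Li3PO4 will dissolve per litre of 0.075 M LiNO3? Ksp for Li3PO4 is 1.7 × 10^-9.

s = 4.0 × 10^-6 M

Li3PO4(s) ⇌ 3 Li^+ + PO4^3-
Ksp = [Li^+]^3[PO4^3-]
Let s = moles of Li3PO4 that dissolve per litre. [Li^+] = 0.075 + 3s ≈ 0.075, [PO4^3-] = s (Ksp is small, so little additional dissolves).
Ksp ≈ (0.075)^3 × s
s = 4.0 × 10^-6 M
Check: 3s = 1.2 × 10^-5 ≪ 0.075, so the approximation is valid.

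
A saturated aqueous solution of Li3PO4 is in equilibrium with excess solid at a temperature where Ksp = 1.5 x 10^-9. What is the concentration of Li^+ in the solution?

[Li^+] ≈ 8.2 × 10^-3 M

Li3PO4(s) ⇌ 3 Li^+(aq) + PO4^3-(aq)
Ksp = [Li^+]^3[PO4^3-]
For each mole of Li3PO4 that dissolves: [Li^+] = 3s, [PO4^3-] = s.
So Ksp = (3s)^3 × s = 27s^4
Solving, s = (1.5 x 10^-9/27)^(1/4) = 2.73 x 10^-3 M
[Li^+] = 3s = 8.2 x 10^-3 M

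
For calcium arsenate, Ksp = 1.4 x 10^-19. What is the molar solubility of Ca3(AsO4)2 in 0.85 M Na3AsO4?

Ca3(AsO4)2(s) ⇌ 3 Ca^2+(aq) + 2 AsO4^3-(aq)
Ksp = [Ca^2+]^3[AsO4^3-]^2
If s mol/L dissolves here, [Ca^2+] = 3s, [AsO4^3-] = 0.85 + 2s ≈ 0.85 (Ksp is small, so little additional dissolves).
Ksp ≈ (3s)^3 × (0.85)^2
s = 1.9 × 10^-7 M
Check: 2s = 3.9 × 10^-7 ≪ 0.85, so the approximation is valid.

s ≈ 1.9e-7 M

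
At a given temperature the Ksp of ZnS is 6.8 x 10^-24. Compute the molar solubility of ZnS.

2.6 x 10^-12 M

ZnS(s) ⇌ Zn^2+(aq) + S^2-(aq)
Ksp = [Zn^2+][S^2-]
For each mole of ZnS that dissolves: [Zn^2+] = s, [S^2-] = s.
Ksp = (s)(s) = s^2
s = √(6.8 x 10^-24) = 2.6 × 10^-12 M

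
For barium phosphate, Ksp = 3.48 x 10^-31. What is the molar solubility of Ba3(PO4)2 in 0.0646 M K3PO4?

1.46 × 10^-10 M

Ba3(PO4)2(s) ⇌ 3 Ba^2+(aq) + 2 PO4^3-(aq)
Ksp = [Ba^2+]^3[PO4^3-]^2
Let s = moles of Ba3(PO4)2 that dissolve per litre. [Ba^2+] = 3s, [PO4^3-] = 0.0646 + 2s ≈ 0.0646 (since PO4^3- from K3PO4 dominates).
Ksp ≈ (3s)^3 × (0.0646)^2
s = 1.46 x 10^-10 M
Check: 2s = 2.9 x 10^-10 ≪ 0.0646, so the approximation is valid.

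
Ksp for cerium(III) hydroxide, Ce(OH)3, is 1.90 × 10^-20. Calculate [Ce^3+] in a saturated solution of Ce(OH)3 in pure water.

[Ce^3+] = 5.15e-6 M

Ce(OH)3(s) <=> Ce^3+ + 3 OH^-
Ksp = [Ce^3+][OH^-]^3
If s mol/L of Ce(OH)3 dissolves, [Ce^3+] = s and [OH^-] = 3s.
Substituting: Ksp = s(3s)^3 = 27s^4
s^4 = 1.90 × 10^-20 / 27, so s = 5.150 × 10^-6 M
[Ce^3+] = s = 5.15 × 10^-6 M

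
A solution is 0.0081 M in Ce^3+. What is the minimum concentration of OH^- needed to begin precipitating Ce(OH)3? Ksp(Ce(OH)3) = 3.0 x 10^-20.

Ce(OH)3(s) <=> Ce^3+ + 3 OH^-
Ksp = [Ce^3+][OH^-]^3
Precipitation begins when Q = Ksp. With [Ce^3+] = 0.0081 M:
3.0 x 10^-20 = (0.0081) × [OH^-]^3
[OH^-] = (3.0 x 10^-20 / 8.1 × 10^-3)^(1/3) = 1.5 × 10^-6 M

1.5 x 10^-6 M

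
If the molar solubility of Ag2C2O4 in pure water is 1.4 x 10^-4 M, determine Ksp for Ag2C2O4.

Ag2C2O4(s) <=> 2 Ag^+(aq) + C2O4^2-(aq)
Let s = molar solubility. Then [Ag^+] = 2s and [C2O4^2-] = s.
Ksp = [Ag^+]^2[C2O4^2-]
So Ksp = (2s)^2 × s = 4s^3
Ksp = 4 × (1.4 × 10^-4)^3 = 1.1 × 10^-11

Ksp = 1.1 × 10^-11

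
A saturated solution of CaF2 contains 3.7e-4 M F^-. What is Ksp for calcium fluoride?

CaF2(s) <=> Ca^2+ + 2 F^-
Stoichiometry gives [Ca^2+] = (1/2)[F^-] = 1.85 × 10^-4 M.
Ksp = [Ca^2+][F^-]^2
Ksp = 1.85 x 10^-4 × (3.7 × 10^-4)^2 = 2.5 x 10^-11

Ksp ≈ 2.5e-11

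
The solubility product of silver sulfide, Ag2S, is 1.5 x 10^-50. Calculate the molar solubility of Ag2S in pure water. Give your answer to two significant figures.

s ≈ 1.6e-17 M

Ag2S(s) ⇌ 2 Ag^+(aq) + S^2-(aq)
Ksp = [Ag^+]^2[S^2-]
If s mol/L of Ag2S dissolves, [Ag^+] = 2s and [S^2-] = s.
Ksp = (2s)^2s = 4s^3
s^3 = 1.5 x 10^-50 / 4, so s = 1.6 × 10^-17 M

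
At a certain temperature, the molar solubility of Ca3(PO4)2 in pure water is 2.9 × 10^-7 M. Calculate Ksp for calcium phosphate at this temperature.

Ksp ≈ 2.2 × 10^-31

Ca3(PO4)2(s) <=> 3 Ca^2+(aq) + 2 PO4^3-(aq)
For each mole of Ca3(PO4)2 that dissolves: [Ca^2+] = 3s, [PO4^3-] = 2s.
Ksp = [Ca^2+]^3[PO4^3-]^2
Substituting: Ksp = (3s)^3(2s)^2 = 108s^5
Ksp = 108 × (2.9 x 10^-7)^5 = 2.2 x 10^-31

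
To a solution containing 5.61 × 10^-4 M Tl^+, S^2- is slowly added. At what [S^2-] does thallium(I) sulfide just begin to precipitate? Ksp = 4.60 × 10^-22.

Tl2S(s) <=> 2 Tl^+(aq) + S^2-(aq)
Ksp = [Tl^+]^2[S^2-]
Precipitation begins when Q = Ksp. With [Tl^+] = 5.61 × 10^-4 M:
4.60 × 10^-22 = (5.61 × 10^-4)^2 × [S^2-]
[S^2-] = (4.60 × 10^-22 / 3.147 x 10^-7) = 1.46 × 10^-15 M

1.46 × 10^-15 M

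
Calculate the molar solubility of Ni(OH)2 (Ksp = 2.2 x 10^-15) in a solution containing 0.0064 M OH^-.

s ≈ 5.4 × 10^-11 M

Ni(OH)2(s) <=> Ni^2+(aq) + 2 OH^-(aq)
Ksp = [Ni^2+][OH^-]^2
If s mol/L dissolves here, [Ni^2+] = s, [OH^-] = 0.0064 + 2s ≈ 0.0064 (since the OH^- already present dominates).
Ksp ≈ s × (0.0064)^2
s = 5.4 × 10^-11 M
Check: 2s = 1.1 × 10^-10 ≪ 0.0064, so the approximation is valid.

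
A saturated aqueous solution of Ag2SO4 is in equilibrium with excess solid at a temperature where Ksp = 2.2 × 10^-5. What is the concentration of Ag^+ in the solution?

[Ag^+] = 3.5 x 10^-2 M

Ag2SO4(s) ⇌ 2 Ag^+(aq) + SO4^2-(aq)
Ksp = [Ag^+]^2[SO4^2-]
Let s = molar solubility. Then [Ag^+] = 2s and [SO4^2-] = s.
Substituting: Ksp = (2s)^2s = 4s^3
s = (2.2 × 10^-5 / 4)^(1/3) = 1.77 × 10^-2 M
[Ag^+] = 2s = 3.5 x 10^-2 M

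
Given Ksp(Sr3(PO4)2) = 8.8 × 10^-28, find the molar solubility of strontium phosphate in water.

1.5 × 10^-6 M

Sr3(PO4)2(s) <=> 3 Sr^2+ + 2 PO4^3-
Ksp = [Sr^2+]^3[PO4^3-]^2
With molar solubility s: [Sr^2+] = 3s, [PO4^3-] = 2s.
Ksp = (3s)^3(2s)^2 = 108s^5
s^5 = 8.8 × 10^-28 / 108, so s = 1.5 × 10^-6 M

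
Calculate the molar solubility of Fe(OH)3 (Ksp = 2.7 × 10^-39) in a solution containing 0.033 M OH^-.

s = 7.5 x 10^-35 M

Fe(OH)3(s) <=> Fe^3+(aq) + 3 OH^-(aq)
Ksp = [Fe^3+][OH^-]^3
Let s = moles of Fe(OH)3 that dissolve per litre. [Fe^3+] = s, [OH^-] = 0.033 + 3s ≈ 0.033 (common-ion effect: OH^- is already 0.033 M).
Ksp ≈ s × (0.033)^3
s = 7.5 x 10^-35 M
Check: 3s = 2.3 × 10^-34 ≪ 0.033, so the approximation is valid.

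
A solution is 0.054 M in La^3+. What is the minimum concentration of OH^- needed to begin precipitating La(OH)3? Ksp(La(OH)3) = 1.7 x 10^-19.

[OH^-] ≈ 1.5e-6 M

La(OH)3(s) ⇌ La^3+ + 3 OH^-
Ksp = [La^3+][OH^-]^3
Precipitation begins when Q = Ksp. With [La^3+] = 0.054 M:
1.7 x 10^-19 = (0.054) × [OH^-]^3
[OH^-] = (1.7 x 10^-19 / 5.4 × 10^-2)^(1/3) = 1.5 x 10^-6 M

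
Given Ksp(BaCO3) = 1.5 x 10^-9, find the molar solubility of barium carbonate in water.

BaCO3(s) ⇌ Ba^2+ + CO3^2-
Ksp = [Ba^2+][CO3^2-]
With molar solubility s: [Ba^2+] = s, [CO3^2-] = s.
Ksp = s^2
s = √(1.5 x 10^-9) = 3.9 x 10^-5 M

s ≈ 3.9 × 10^-5 M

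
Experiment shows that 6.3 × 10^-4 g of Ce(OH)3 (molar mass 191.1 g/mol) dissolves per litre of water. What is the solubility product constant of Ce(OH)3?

Ksp ≈ 3.2 × 10^-21

Molar solubility s = (6.3 × 10^-4 g/L) / (191.1 g/mol) = 3.30 × 10^-6 M.
Ce(OH)3(s) ⇌ Ce^3+(aq) + 3 OH^-(aq)
Let s = molar solubility. Then [Ce^3+] = s and [OH^-] = 3s.
Ksp = [Ce^3+][OH^-]^3
So Ksp = s × (3s)^3 = 27s^4
Ksp = 27 × (3.30 × 10^-6)^4 = 3.2 x 10^-21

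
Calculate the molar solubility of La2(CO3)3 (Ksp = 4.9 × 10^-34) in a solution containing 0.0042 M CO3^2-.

s = 4.1 x 10^-14 M

La2(CO3)3(s) <=> 2 La^3+ + 3 CO3^2-
Ksp = [La^3+]^2[CO3^2-]^3
Let s be the molar solubility in this solution. [La^3+] = 2s, [CO3^2-] = 0.0042 + 3s ≈ 0.0042 (common-ion effect: CO3^2- is already 0.0042 M).
Ksp ≈ (2s)^2 × (0.0042)^3
s = 4.1 × 10^-14 M
Check: 3s = 1.2 × 10^-13 ≪ 0.0042, so the approximation is valid.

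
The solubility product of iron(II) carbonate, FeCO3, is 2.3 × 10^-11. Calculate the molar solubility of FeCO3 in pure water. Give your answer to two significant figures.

4.8 × 10^-6 M

FeCO3(s) <=> Fe^2+(aq) + CO3^2-(aq)
Ksp = [Fe^2+][CO3^2-]
For each mole of FeCO3 that dissolves: [Fe^2+] = s, [CO3^2-] = s.
Ksp = s^2
s = (2.3 × 10^-11)^(1/2) = 4.8 × 10^-6 M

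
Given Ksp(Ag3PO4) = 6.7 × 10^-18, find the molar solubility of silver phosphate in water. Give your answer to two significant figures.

2.2e-5 M

Ag3PO4(s) <=> 3 Ag^+(aq) + PO4^3-(aq)
Ksp = [Ag^+]^3[PO4^3-]
For each mole of Ag3PO4 that dissolves: [Ag^+] = 3s, [PO4^3-] = s.
Substituting: Ksp = (3s)^3s = 27s^4
s = (6.7 × 10^-18 / 27)^(1/4) = 2.2 × 10^-5 M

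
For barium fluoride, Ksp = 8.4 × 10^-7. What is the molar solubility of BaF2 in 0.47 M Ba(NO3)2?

BaF2(s) ⇌ Ba^2+ + 2 F^-
Ksp = [Ba^2+][F^-]^2
Let s = moles of BaF2 that dissolve per litre. [Ba^2+] = 0.47 + s ≈ 0.47, [F^-] = 2s (common-ion effect: Ba^2+ is already 0.47 M).
Ksp ≈ 0.47 × (2s)^2
s = 6.7 x 10^-4 M
Check: s = 6.7 × 10^-4 ≪ 0.47, so the approximation is valid.

s = 6.7 x 10^-4 M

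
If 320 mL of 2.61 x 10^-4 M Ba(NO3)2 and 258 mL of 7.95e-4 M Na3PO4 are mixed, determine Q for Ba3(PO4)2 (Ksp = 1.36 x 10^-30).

Total volume = 320 + 258 = 578 mL.
[Ba^2+] = 2.61 × 10^-4 × (320/578) = 1.445 × 10^-4 M
[PO4^3-] = 7.95 × 10^-4 × (258/578) = 3.549 × 10^-4 M
Ba3(PO4)2(s) <=> 3 Ba^2+(aq) + 2 PO4^3-(aq), so Q = [Ba^2+]^3[PO4^3-]^2
Q = (1.445 × 10^-4)^3(3.549 × 10^-4)^2 = 3.80 x 10^-19
Q > Ksp, so Ba3(PO4)2 will precipitate.

Q ≈ 3.80 x 10^-19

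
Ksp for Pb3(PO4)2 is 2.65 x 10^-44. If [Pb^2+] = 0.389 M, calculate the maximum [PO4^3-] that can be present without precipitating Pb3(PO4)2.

[PO4^3-] ≈ 6.71 x 10^-22 M

Pb3(PO4)2(s) ⇌ 3 Pb^2+(aq) + 2 PO4^3-(aq)
Ksp = [Pb^2+]^3[PO4^3-]^2
Precipitation begins when Q = Ksp. With [Pb^2+] = 0.389 M:
2.65 x 10^-44 = (0.389)^3 × [PO4^3-]^2
[PO4^3-] = (2.65 x 10^-44 / 5.886 x 10^-2)^(1/2) = 6.71 × 10^-22 M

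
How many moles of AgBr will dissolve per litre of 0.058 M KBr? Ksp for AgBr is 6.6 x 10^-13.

1.1 x 10^-11 M

AgBr(s) <=> Ag^+(aq) + Br^-(aq)
Ksp = [Ag^+][Br^-]
Let s = moles of AgBr that dissolve per litre. [Ag^+] = s, [Br^-] = 0.058 + s ≈ 0.058 (since Br^- from KBr dominates).
Ksp ≈ s × 0.058
s = 1.1 x 10^-11 M
Check: s = 1.1 × 10^-11 ≪ 0.058, so the approximation is valid.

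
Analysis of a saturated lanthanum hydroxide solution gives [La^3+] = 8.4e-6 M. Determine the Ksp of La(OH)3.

1.3 × 10^-19

La(OH)3(s) ⇌ La^3+ + 3 OH^-
Stoichiometry gives [OH^-] = (3/1)[La^3+] = 2.52 × 10^-5 M.
Ksp = [La^3+][OH^-]^3
Ksp = 8.4 × 10^-6 × (2.52 × 10^-5)^3 = 1.3 x 10^-19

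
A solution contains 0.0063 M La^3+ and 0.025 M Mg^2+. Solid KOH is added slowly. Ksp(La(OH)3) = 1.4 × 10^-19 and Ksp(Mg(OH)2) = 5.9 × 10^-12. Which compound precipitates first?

Precipitation of each salt starts when its ion product equals its Ksp.
For La(OH)3: 1.4 × 10^-19 = 0.0063 × [OH^-]^3  ⇒  [OH^-] = 2.8 × 10^-6 M.
For Mg(OH)2: 5.9 × 10^-12 = 0.025 × [OH^-]^2  ⇒  [OH^-] = 1.5 × 10^-5 M.
The salt with the lower threshold [OH^-] precipitates first: La(OH)3.

La(OH)3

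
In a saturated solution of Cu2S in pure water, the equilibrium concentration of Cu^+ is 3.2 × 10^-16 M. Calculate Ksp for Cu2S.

Cu2S(s) <=> 2 Cu^+(aq) + S^2-(aq)
Stoichiometry gives [S^2-] = (1/2)[Cu^+] = 1.60 × 10^-16 M.
Ksp = [Cu^+]^2[S^2-]
Ksp = (3.2 x 10^-16)^2 × 1.60 × 10^-16 = 1.6 x 10^-47

Ksp ≈ 1.6 × 10^-47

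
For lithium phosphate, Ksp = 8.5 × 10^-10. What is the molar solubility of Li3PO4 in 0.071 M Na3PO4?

Li3PO4(s) ⇌ 3 Li^+(aq) + PO4^3-(aq)
Ksp = [Li^+]^3[PO4^3-]
Let s = moles of Li3PO4 that dissolve per litre. [Li^+] = 3s, [PO4^3-] = 0.071 + s ≈ 0.071 (since PO4^3- from Na3PO4 dominates).
Ksp ≈ (3s)^3 × 0.071
s = 7.6 x 10^-4 M
Check: s = 7.6 × 10^-4 ≪ 0.071, so the approximation is valid.

7.6 × 10^-4 M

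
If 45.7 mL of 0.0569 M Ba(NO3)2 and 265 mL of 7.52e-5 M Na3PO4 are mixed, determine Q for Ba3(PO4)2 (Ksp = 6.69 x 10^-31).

2.41 × 10^-15

Total volume = 45.7 + 265 = 310.7 mL.
[Ba^2+] = 5.69 x 10^-2 × (45.7/310.7) = 8.369 × 10^-3 M
[PO4^3-] = 7.52 × 10^-5 × (265/310.7) = 6.414 × 10^-5 M
Ba3(PO4)2(s) ⇌ 3 Ba^2+ + 2 PO4^3-, so Q = [Ba^2+]^3[PO4^3-]^2
Q = (8.369 × 10^-3)^3(6.414 x 10^-5)^2 = 2.41 × 10^-15
Q > Ksp, so Ba3(PO4)2 will precipitate.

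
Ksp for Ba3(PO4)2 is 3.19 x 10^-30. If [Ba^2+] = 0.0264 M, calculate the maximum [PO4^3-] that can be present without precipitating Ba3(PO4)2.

Ba3(PO4)2(s) ⇌ 3 Ba^2+(aq) + 2 PO4^3-(aq)
Ksp = [Ba^2+]^3[PO4^3-]^2
Precipitation begins when Q = Ksp. With [Ba^2+] = 0.0264 M:
3.19 x 10^-30 = (0.0264)^3 × [PO4^3-]^2
[PO4^3-] = (3.19 x 10^-30 / 1.840 × 10^-5)^(1/2) = 4.16 x 10^-13 M

[PO4^3-] = 4.16e-13 M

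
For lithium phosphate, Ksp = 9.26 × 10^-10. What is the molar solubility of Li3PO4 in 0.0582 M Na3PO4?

s ≈ 8.38 x 10^-4 M

Li3PO4(s) ⇌ 3 Li^+(aq) + PO4^3-(aq)
Ksp = [Li^+]^3[PO4^3-]
Let s = moles of Li3PO4 that dissolve per litre. [Li^+] = 3s, [PO4^3-] = 0.0582 + s ≈ 0.0582 (Ksp is small, so little additional dissolves).
Ksp ≈ (3s)^3 × 0.0582
s = 8.38 × 10^-4 M
Check: s = 8.4 x 10^-4 ≪ 0.0582, so the approximation is valid.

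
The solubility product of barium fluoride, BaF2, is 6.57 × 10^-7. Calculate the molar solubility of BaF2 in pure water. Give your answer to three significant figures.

s ≈ 5.48 x 10^-3 M

BaF2(s) <=> Ba^2+ + 2 F^-
Ksp = [Ba^2+][F^-]^2
Let s = molar solubility. Then [Ba^2+] = s and [F^-] = 2s.
So Ksp = s × (2s)^2 = 4s^3
s^3 = 6.57 × 10^-7 / 4, so s = 5.48 x 10^-3 M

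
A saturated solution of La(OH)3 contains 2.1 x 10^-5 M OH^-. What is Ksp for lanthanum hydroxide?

La(OH)3(s) <=> La^3+ + 3 OH^-
Stoichiometry gives [La^3+] = (1/3)[OH^-] = 7.00 x 10^-6 M.
Ksp = [La^3+][OH^-]^3
Ksp = 7.00 x 10^-6 × (2.1 × 10^-5)^3 = 6.5 × 10^-20

6.5 × 10^-20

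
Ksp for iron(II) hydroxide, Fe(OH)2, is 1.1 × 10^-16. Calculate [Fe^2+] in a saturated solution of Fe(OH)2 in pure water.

[Fe^2+] = 3.0e-6 M

Fe(OH)2(s) ⇌ Fe^2+(aq) + 2 OH^-(aq)
Ksp = [Fe^2+][OH^-]^2
If s mol/L of Fe(OH)2 dissolves, [Fe^2+] = s and [OH^-] = 2s.
Ksp = s(2s)^2 = 4s^3
Solving, s = (1.1 × 10^-16/4)^(1/3) = 3.02 × 10^-6 M
[Fe^2+] = s = 3.0 × 10^-6 M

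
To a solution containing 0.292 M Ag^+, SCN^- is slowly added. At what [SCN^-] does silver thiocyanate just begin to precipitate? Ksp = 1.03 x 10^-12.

3.53 × 10^-12 M

AgSCN(s) ⇌ Ag^+ + SCN^-
Ksp = [Ag^+][SCN^-]
Precipitation begins when Q = Ksp. With [Ag^+] = 0.292 M:
1.03 x 10^-12 = (0.292) × [SCN^-]
[SCN^-] = (1.03 x 10^-12 / 2.92 x 10^-1) = 3.53 × 10^-12 M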